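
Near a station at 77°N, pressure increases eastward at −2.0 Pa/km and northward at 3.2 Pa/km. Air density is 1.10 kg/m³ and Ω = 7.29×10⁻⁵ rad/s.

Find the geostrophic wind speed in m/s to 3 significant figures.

24.1 m/s

Coriolis parameter at 77°N:
f = 2Ω sin φ = 2 × 7.29×10⁻⁵ × sin 77° = 1.42×10⁻⁴ s⁻¹
Component geostrophic relations (x east, y north):
u_g = −(1/(fρ)) ∂P/∂y,  v_g = (1/(fρ)) ∂P/∂x
u_g = −(3.2×10⁻³)/(1.42×10⁻⁴ × 1.10) = −20.5 m/s;  v_g = (−2.0×10⁻³)/(1.42×10⁻⁴ × 1.10) = −12.8 m/s
|V_g| = √(u_g² + v_g²) = 24.1 m/s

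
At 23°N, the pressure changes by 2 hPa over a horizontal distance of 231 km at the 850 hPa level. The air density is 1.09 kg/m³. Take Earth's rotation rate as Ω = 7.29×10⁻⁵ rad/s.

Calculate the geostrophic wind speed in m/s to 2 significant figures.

Coriolis parameter at 23°N:
f = 2Ω sin φ = 2 × 7.29×10⁻⁵ × sin 23° = 5.70×10⁻⁵ s⁻¹
Pressure gradient: |∂P/∂n| = 200 Pa / 231000 m = 8.66×10⁻⁴ Pa/m
Geostrophic balance (pressure-gradient force = Coriolis force):
V_g = (1/(fρ)) |∂P/∂n| = 8.66×10⁻⁴ / (5.70×10⁻⁵ × 1.09) = 13.9 m/s

14 m/s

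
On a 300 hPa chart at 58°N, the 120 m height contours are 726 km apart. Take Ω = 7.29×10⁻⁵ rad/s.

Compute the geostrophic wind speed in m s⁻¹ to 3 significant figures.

Coriolis parameter at 58°N:
f = 2Ω sin φ = 2 × 7.29×10⁻⁵ × sin 58° = 1.24×10⁻⁴ s⁻¹
Height gradient: |∂Z/∂n| = 120 m / 726000 m = 1.65×10⁻⁴
On a pressure surface, geostrophic balance gives V_g = (g/f)|∂Z/∂n|:
V_g = 9.81 × 1.65×10⁻⁴ / 1.24×10⁻⁴ = 13.1 m/s

13.1 m s⁻¹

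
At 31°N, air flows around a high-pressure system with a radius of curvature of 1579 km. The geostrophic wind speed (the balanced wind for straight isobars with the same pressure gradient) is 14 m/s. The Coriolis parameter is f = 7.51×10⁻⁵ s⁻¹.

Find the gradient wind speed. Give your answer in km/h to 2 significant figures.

58 km/h

Around a high, pressure-gradient force acts outward with centrifugal, so Coriolis balances both:
fV = (1/ρ)|∂P/∂n| + V²/R  →  V² − fR·V + fR·V_g = 0
With fR = 7.51×10⁻⁵ × 1579×10³ m = 119 m/s:
V = [fR − √((fR)² − 4 fR V_g)]/2 = [119 − √(119² − 4×119×14)]/2 = 16.2 m/s
Supergeostrophic (V > V_g = 14 m/s), as expected around a high.
Converting: 16.2 m/s × 3.6 = 58 km/h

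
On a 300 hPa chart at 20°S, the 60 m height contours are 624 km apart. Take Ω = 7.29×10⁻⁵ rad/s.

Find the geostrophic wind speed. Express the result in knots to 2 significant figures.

Coriolis parameter at 20°S:
f = 2Ω sin φ = 2 × 7.29×10⁻⁵ × sin 20° = 4.99×10⁻⁵ s⁻¹
Height gradient: |∂Z/∂n| = 60 m / 624000 m = 9.62×10⁻⁵
On a pressure surface, geostrophic balance gives V_g = (g/f)|∂Z/∂n|:
V_g = 9.81 × 9.62×10⁻⁵ / 4.99×10⁻⁵ = 18.9 m/s
Converting: 18.9 m/s × 1.944 = 37 knots

37 knots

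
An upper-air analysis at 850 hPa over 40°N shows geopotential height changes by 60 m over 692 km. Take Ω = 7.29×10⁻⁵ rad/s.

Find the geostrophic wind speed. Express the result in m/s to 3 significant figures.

Coriolis parameter at 40°N:
f = 2Ω sin φ = 2 × 7.29×10⁻⁵ × sin 40° = 9.37×10⁻⁵ s⁻¹
Height gradient: |∂Z/∂n| = 60 m / 692000 m = 8.67×10⁻⁵
On a pressure surface, geostrophic balance gives V_g = (g/f)|∂Z/∂n|:
V_g = 9.81 × 8.67×10⁻⁵ / 9.37×10⁻⁵ = 9.08 m/s

9.08 m/s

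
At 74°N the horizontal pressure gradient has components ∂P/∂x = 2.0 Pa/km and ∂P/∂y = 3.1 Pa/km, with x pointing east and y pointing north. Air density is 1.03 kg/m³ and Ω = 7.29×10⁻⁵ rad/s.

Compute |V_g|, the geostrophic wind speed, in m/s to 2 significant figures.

Coriolis parameter at 74°N:
f = 2Ω sin φ = 2 × 7.29×10⁻⁵ × sin 74° = 1.40×10⁻⁴ s⁻¹
Component geostrophic relations (x east, y north):
u_g = −(1/(fρ)) ∂P/∂y,  v_g = (1/(fρ)) ∂P/∂x
u_g = −(3.1×10⁻³)/(1.40×10⁻⁴ × 1.03) = −21.5 m/s;  v_g = (2.0×10⁻³)/(1.40×10⁻⁴ × 1.03) = 13.9 m/s
|V_g| = √(u_g² + v_g²) = 25.6 m/s

26 m/s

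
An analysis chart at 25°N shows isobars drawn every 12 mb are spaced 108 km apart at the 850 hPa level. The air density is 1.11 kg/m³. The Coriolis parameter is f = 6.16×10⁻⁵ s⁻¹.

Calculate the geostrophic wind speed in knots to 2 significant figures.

320 knots

Pressure gradient: |∂P/∂n| = 1200 Pa / 108000 m = 1.11×10⁻² Pa/m
Geostrophic balance (pressure-gradient force = Coriolis force):
V_g = (1/(fρ)) |∂P/∂n| = 1.11×10⁻² / (6.16×10⁻⁵ × 1.11) = 163 m/s
Converting: 163 m/s × 1.944 = 320 knots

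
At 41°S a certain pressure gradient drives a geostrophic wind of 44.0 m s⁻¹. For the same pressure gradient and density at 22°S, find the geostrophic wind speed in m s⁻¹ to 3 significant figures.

With the same pressure gradient and density, V_g ∝ 1/f ∝ 1/sin φ.
V₂ = V₁ · sin φ₁ / sin φ₂ = 44.0 × sin 41° / sin 22°
V₂ = 44.0 × 0.6561/0.3746 = 77.1 m s⁻¹

77.1 m s⁻¹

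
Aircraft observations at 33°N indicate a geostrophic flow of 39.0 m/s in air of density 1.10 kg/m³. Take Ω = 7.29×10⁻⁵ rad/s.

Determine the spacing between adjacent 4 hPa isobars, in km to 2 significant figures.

Coriolis parameter at 33°N:
f = 2Ω sin φ = 2 × 7.29×10⁻⁵ × sin 33° = 7.94×10⁻⁵ s⁻¹
Geostrophic balance rearranged: |∂P/∂n| = f ρ V_g
|∂P/∂n| = 7.94×10⁻⁵ × 1.10 × 39.0 = 3.41×10⁻³ Pa/m
Isobar spacing: Δn = ΔP/|∂P/∂n| = 400 Pa / 3.41×10⁻³ Pa/m = 117418 m ≈ 120 km

120 km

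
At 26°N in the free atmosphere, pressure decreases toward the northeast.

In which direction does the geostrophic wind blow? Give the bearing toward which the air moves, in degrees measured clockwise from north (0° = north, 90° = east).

135°

The pressure-gradient force points toward the northeast (bearing 045°).
Geostrophic balance: in the Northern Hemisphere the Coriolis force deflects motion to the right, so the geostrophic wind blows 90° to the right of the pressure-gradient force (low pressure on the left).
Rotating 045° by 90° clockwise gives 135° — the wind blows toward the southeast.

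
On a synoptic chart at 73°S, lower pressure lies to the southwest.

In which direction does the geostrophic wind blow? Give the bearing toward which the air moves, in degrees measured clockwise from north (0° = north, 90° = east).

135°

The pressure-gradient force points toward the southwest (bearing 225°).
Geostrophic balance: in the Southern Hemisphere the Coriolis force deflects motion to the left, so the geostrophic wind blows 90° to the left of the pressure-gradient force (low pressure on the right).
Rotating 225° by 90° counterclockwise gives 135° — the wind blows toward the southeast.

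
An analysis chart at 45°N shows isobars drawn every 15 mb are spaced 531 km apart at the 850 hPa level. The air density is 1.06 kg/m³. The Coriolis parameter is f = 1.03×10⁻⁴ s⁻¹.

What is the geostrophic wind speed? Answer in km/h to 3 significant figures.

Pressure gradient: |∂P/∂n| = 1500 Pa / 531000 m = 2.82×10⁻³ Pa/m
Geostrophic balance (pressure-gradient force = Coriolis force):
V_g = (1/(fρ)) |∂P/∂n| = 2.82×10⁻³ / (1.03×10⁻⁴ × 1.06) = 25.9 m/s
Converting: 25.9 m/s × 3.6 = 93.1 km/h

93.1 km/h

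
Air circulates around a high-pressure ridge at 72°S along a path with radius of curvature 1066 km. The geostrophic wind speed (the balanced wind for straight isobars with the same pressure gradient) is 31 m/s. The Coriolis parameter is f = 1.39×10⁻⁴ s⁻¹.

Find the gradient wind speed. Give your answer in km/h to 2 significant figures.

160 km/h

Around a high, pressure-gradient force acts outward with centrifugal, so Coriolis balances both:
fV = (1/ρ)|∂P/∂n| + V²/R  →  V² − fR·V + fR·V_g = 0
With fR = 1.39×10⁻⁴ × 1066×10³ m = 148 m/s:
V = [fR − √((fR)² − 4 fR V_g)]/2 = [148 − √(148² − 4×148×31)]/2 = 44.2 m/s
Supergeostrophic (V > V_g = 31 m/s), as expected around a high.
Converting: 44.2 m/s × 3.6 = 160 km/h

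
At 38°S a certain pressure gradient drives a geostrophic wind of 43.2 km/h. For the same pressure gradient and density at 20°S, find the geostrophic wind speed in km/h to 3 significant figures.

With the same pressure gradient and density, V_g ∝ 1/f ∝ 1/sin φ.
V₂ = V₁ · sin φ₁ / sin φ₂ = 43.2 × sin 38° / sin 20°
V₂ = 43.2 × 0.6157/0.3420 = 77.8 km/h

77.8 km/h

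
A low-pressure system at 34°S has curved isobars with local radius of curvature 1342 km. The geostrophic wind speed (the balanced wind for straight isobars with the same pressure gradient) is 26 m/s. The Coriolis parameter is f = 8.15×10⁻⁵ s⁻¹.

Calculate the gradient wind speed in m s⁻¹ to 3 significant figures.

21.7 m s⁻¹

Around a low, centrifugal force acts outward with Coriolis, so pressure-gradient force balances both:
(1/ρ)|∂P/∂n| = fV + V²/R  →  V² + fR·V − fR·V_g = 0
With fR = 8.15×10⁻⁵ × 1342×10³ m = 109 m/s:
V = [−fR + √((fR)² + 4 fR V_g)]/2 = [−109 + √(109² + 4×109×26)]/2 = 21.7 m/s
Subgeostrophic (V < V_g = 26 m/s), as expected around a low.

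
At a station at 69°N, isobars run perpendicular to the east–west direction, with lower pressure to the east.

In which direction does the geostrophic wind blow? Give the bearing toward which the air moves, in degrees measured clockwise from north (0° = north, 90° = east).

The pressure-gradient force points toward the east (bearing 090°).
Geostrophic balance: in the Northern Hemisphere the Coriolis force deflects motion to the right, so the geostrophic wind blows 90° to the right of the pressure-gradient force (low pressure on the left).
Rotating 090° by 90° clockwise gives 180° — the wind blows toward the south.

180°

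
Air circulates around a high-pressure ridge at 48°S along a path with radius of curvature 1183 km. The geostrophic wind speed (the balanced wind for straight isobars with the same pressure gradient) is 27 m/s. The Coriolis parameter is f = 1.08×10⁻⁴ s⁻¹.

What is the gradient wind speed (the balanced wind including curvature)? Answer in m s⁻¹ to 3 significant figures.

Around a high, pressure-gradient force acts outward with centrifugal, so Coriolis balances both:
fV = (1/ρ)|∂P/∂n| + V²/R  →  V² − fR·V + fR·V_g = 0
With fR = 1.08×10⁻⁴ × 1183×10³ m = 128 m/s:
V = [fR − √((fR)² − 4 fR V_g)]/2 = [128 − √(128² − 4×128×27)]/2 = 38.8 m/s
Supergeostrophic (V > V_g = 27 m/s), as expected around a high.

38.8 m s⁻¹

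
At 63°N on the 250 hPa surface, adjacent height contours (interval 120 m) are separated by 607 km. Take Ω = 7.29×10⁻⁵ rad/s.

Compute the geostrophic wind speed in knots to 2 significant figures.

29 knots

Coriolis parameter at 63°N:
f = 2Ω sin φ = 2 × 7.29×10⁻⁵ × sin 63° = 1.30×10⁻⁴ s⁻¹
Height gradient: |∂Z/∂n| = 120 m / 607000 m = 1.98×10⁻⁴
On a pressure surface, geostrophic balance gives V_g = (g/f)|∂Z/∂n|:
V_g = 9.81 × 1.98×10⁻⁴ / 1.30×10⁻⁴ = 14.9 m/s
Converting: 14.9 m/s × 1.944 = 29 knots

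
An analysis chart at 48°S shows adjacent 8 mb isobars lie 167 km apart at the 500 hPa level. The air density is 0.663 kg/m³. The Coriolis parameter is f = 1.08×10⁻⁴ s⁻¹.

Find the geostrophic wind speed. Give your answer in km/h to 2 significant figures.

240 km/h

Pressure gradient: |∂P/∂n| = 800 Pa / 167000 m = 4.79×10⁻³ Pa/m
Geostrophic balance (pressure-gradient force = Coriolis force):
V_g = (1/(fρ)) |∂P/∂n| = 4.79×10⁻³ / (1.08×10⁻⁴ × 0.663) = 66.9 m/s
Converting: 66.9 m/s × 3.6 = 240 km/h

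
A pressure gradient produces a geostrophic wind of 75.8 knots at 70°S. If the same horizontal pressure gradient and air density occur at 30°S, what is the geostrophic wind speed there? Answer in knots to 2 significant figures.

140 knots

With the same pressure gradient and density, V_g ∝ 1/f ∝ 1/sin φ.
V₂ = V₁ · sin φ₁ / sin φ₂ = 75.8 × sin 70° / sin 30°
V₂ = 75.8 × 0.9397/0.5000 = 140 knots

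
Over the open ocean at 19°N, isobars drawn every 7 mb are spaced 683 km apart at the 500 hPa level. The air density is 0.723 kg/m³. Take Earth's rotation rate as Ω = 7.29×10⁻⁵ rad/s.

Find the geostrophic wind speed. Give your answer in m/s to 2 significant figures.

30 m/s

Coriolis parameter at 19°N:
f = 2Ω sin φ = 2 × 7.29×10⁻⁵ × sin 19° = 4.75×10⁻⁵ s⁻¹
Pressure gradient: |∂P/∂n| = 700 Pa / 683000 m = 1.02×10⁻³ Pa/m
Geostrophic balance (pressure-gradient force = Coriolis force):
V_g = (1/(fρ)) |∂P/∂n| = 1.02×10⁻³ / (4.75×10⁻⁵ × 0.723) = 29.9 m/s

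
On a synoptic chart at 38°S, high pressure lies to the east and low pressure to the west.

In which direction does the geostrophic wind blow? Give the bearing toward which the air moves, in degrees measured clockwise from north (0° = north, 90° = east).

180°

The pressure-gradient force points toward the west (bearing 270°).
Geostrophic balance: in the Southern Hemisphere the Coriolis force deflects motion to the left, so the geostrophic wind blows 90° to the left of the pressure-gradient force (low pressure on the right).
Rotating 270° by 90° counterclockwise gives 180° — the wind blows toward the south.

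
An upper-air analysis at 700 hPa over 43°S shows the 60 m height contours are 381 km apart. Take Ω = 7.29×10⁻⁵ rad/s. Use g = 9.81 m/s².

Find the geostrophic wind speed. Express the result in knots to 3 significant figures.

Coriolis parameter at 43°S:
f = 2Ω sin φ = 2 × 7.29×10⁻⁵ × sin 43° = 9.94×10⁻⁵ s⁻¹
Height gradient: |∂Z/∂n| = 60 m / 381000 m = 1.57×10⁻⁴
On a pressure surface, geostrophic balance gives V_g = (g/f)|∂Z/∂n|:
V_g = 9.81 × 1.57×10⁻⁴ / 9.94×10⁻⁵ = 15.5 m/s
Converting: 15.5 m/s × 1.944 = 30.2 knots

30.2 knots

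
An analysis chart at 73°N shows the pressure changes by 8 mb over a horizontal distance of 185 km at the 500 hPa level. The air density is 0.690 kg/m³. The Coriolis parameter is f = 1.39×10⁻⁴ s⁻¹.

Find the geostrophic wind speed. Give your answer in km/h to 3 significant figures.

Pressure gradient: |∂P/∂n| = 800 Pa / 185000 m = 4.32×10⁻³ Pa/m
Geostrophic balance (pressure-gradient force = Coriolis force):
V_g = (1/(fρ)) |∂P/∂n| = 4.32×10⁻³ / (1.39×10⁻⁴ × 0.690) = 45.1 m/s
Converting: 45.1 m/s × 3.6 = 162 km/h

162 km/h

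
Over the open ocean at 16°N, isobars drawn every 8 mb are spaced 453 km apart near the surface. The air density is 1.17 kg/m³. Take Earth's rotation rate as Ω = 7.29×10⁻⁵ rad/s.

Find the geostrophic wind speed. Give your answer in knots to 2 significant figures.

Coriolis parameter at 16°N:
f = 2Ω sin φ = 2 × 7.29×10⁻⁵ × sin 16° = 4.02×10⁻⁵ s⁻¹
Pressure gradient: |∂P/∂n| = 800 Pa / 453000 m = 1.77×10⁻³ Pa/m
Geostrophic balance (pressure-gradient force = Coriolis force):
V_g = (1/(fρ)) |∂P/∂n| = 1.77×10⁻³ / (4.02×10⁻⁵ × 1.17) = 37.6 m/s
Converting: 37.6 m/s × 1.944 = 73 knots

73 knots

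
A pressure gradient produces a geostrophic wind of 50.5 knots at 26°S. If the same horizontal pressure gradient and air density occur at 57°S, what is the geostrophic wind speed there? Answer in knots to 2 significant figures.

26 knots

With the same pressure gradient and density, V_g ∝ 1/f ∝ 1/sin φ.
V₂ = V₁ · sin φ₁ / sin φ₂ = 50.5 × sin 26° / sin 57°
V₂ = 50.5 × 0.4384/0.8387 = 26 knots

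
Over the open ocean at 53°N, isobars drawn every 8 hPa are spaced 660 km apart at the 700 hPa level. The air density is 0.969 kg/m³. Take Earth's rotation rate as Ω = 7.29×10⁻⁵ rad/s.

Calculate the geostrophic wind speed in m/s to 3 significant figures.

Coriolis parameter at 53°N:
f = 2Ω sin φ = 2 × 7.29×10⁻⁵ × sin 53° = 1.16×10⁻⁴ s⁻¹
Pressure gradient: |∂P/∂n| = 800 Pa / 660000 m = 1.21×10⁻³ Pa/m
Geostrophic balance (pressure-gradient force = Coriolis force):
V_g = (1/(fρ)) |∂P/∂n| = 1.21×10⁻³ / (1.16×10⁻⁴ × 0.969) = 10.7 m/s

10.7 m/s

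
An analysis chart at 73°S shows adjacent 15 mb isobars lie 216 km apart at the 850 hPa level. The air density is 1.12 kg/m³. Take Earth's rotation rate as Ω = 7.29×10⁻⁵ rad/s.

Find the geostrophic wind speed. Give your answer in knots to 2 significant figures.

Coriolis parameter at 73°S:
f = 2Ω sin φ = 2 × 7.29×10⁻⁵ × sin 73° = 1.39×10⁻⁴ s⁻¹
Pressure gradient: |∂P/∂n| = 1500 Pa / 216000 m = 6.94×10⁻³ Pa/m
Geostrophic balance (pressure-gradient force = Coriolis force):
V_g = (1/(fρ)) |∂P/∂n| = 6.94×10⁻³ / (1.39×10⁻⁴ × 1.12) = 44.5 m/s
Converting: 44.5 m/s × 1.944 = 86 knots

86 knots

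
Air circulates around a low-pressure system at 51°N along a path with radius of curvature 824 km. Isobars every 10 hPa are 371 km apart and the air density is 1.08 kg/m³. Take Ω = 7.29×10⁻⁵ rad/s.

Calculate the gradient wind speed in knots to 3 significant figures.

Coriolis parameter at 51°N:
f = 2Ω sin φ = 2 × 7.29×10⁻⁵ × sin 51° = 1.13×10⁻⁴ s⁻¹
Pressure gradient: |∂P/∂n| = 1000 Pa / 371000 m = 2.70×10⁻³ Pa/m
Geostrophic speed: V_g = |∂P/∂n|/(fρ) = 2.70×10⁻³/(1.13×10⁻⁴ × 1.08) = 22.0 m/s
Around a low, centrifugal force acts outward with Coriolis, so pressure-gradient force balances both:
(1/ρ)|∂P/∂n| = fV + V²/R  →  V² + fR·V − fR·V_g = 0
With fR = 1.13×10⁻⁴ × 824×10³ m = 93.4 m/s:
V = [−fR + √((fR)² + 4 fR V_g)]/2 = [−93.4 + √(93.4² + 4×93.4×22)]/2 = 18.4 m/s
Subgeostrophic (V < V_g = 22 m/s), as expected around a low.
Converting: 18.4 m/s × 1.944 = 35.8 knots

35.8 knots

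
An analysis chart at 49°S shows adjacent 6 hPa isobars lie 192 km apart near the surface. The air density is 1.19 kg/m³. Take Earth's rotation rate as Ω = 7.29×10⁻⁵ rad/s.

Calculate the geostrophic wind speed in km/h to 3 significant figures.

Coriolis parameter at 49°S:
f = 2Ω sin φ = 2 × 7.29×10⁻⁵ × sin 49° = 1.10×10⁻⁴ s⁻¹
Pressure gradient: |∂P/∂n| = 600 Pa / 192000 m = 3.12×10⁻³ Pa/m
Geostrophic balance (pressure-gradient force = Coriolis force):
V_g = (1/(fρ)) |∂P/∂n| = 3.12×10⁻³ / (1.10×10⁻⁴ × 1.19) = 23.9 m/s
Converting: 23.9 m/s × 3.6 = 85.9 km/h

85.9 km/h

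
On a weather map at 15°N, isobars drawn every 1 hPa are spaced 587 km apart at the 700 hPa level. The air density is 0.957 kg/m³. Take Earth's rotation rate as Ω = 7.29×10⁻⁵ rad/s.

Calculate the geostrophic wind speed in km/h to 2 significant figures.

17 km/h

Coriolis parameter at 15°N:
f = 2Ω sin φ = 2 × 7.29×10⁻⁵ × sin 15° = 3.77×10⁻⁵ s⁻¹
Pressure gradient: |∂P/∂n| = 100 Pa / 587000 m = 1.70×10⁻⁴ Pa/m
Geostrophic balance (pressure-gradient force = Coriolis force):
V_g = (1/(fρ)) |∂P/∂n| = 1.70×10⁻⁴ / (3.77×10⁻⁵ × 0.957) = 4.72 m/s
Converting: 4.72 m/s × 3.6 = 17 km/h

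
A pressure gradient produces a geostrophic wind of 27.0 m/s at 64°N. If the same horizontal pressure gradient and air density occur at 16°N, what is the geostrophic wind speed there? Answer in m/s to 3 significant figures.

88.0 m/s

With the same pressure gradient and density, V_g ∝ 1/f ∝ 1/sin φ.
V₂ = V₁ · sin φ₁ / sin φ₂ = 27.0 × sin 64° / sin 16°
V₂ = 27.0 × 0.8988/0.2756 = 88.0 m/s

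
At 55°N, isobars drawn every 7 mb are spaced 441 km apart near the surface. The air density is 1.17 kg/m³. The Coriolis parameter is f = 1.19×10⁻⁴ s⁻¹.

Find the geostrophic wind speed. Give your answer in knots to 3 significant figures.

22.2 knots

Pressure gradient: |∂P/∂n| = 700 Pa / 441000 m = 1.59×10⁻³ Pa/m
Geostrophic balance (pressure-gradient force = Coriolis force):
V_g = (1/(fρ)) |∂P/∂n| = 1.59×10⁻³ / (1.19×10⁻⁴ × 1.17) = 11.4 m/s
Converting: 11.4 m/s × 1.944 = 22.2 knots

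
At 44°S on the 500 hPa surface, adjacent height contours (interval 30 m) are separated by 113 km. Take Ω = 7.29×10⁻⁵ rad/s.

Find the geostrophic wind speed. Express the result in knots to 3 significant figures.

Coriolis parameter at 44°S:
f = 2Ω sin φ = 2 × 7.29×10⁻⁵ × sin 44° = 1.01×10⁻⁴ s⁻¹
Height gradient: |∂Z/∂n| = 30 m / 113000 m = 2.65×10⁻⁴
On a pressure surface, geostrophic balance gives V_g = (g/f)|∂Z/∂n|:
V_g = 9.81 × 2.65×10⁻⁴ / 1.01×10⁻⁴ = 25.7 m/s
Converting: 25.7 m/s × 1.944 = 50.0 knots

50.0 knots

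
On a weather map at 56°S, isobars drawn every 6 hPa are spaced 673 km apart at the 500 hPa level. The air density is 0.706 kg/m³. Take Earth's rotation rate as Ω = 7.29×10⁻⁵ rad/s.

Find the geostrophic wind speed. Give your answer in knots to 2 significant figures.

Coriolis parameter at 56°S:
f = 2Ω sin φ = 2 × 7.29×10⁻⁵ × sin 56° = 1.21×10⁻⁴ s⁻¹
Pressure gradient: |∂P/∂n| = 600 Pa / 673000 m = 8.92×10⁻⁴ Pa/m
Geostrophic balance (pressure-gradient force = Coriolis force):
V_g = (1/(fρ)) |∂P/∂n| = 8.92×10⁻⁴ / (1.21×10⁻⁴ × 0.706) = 10.4 m/s
Converting: 10.4 m/s × 1.944 = 20 knots

20 knots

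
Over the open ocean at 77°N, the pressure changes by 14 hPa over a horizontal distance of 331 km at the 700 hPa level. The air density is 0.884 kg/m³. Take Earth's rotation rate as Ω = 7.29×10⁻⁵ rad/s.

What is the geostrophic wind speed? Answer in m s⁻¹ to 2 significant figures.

Coriolis parameter at 77°N:
f = 2Ω sin φ = 2 × 7.29×10⁻⁵ × sin 77° = 1.42×10⁻⁴ s⁻¹
Pressure gradient: |∂P/∂n| = 1400 Pa / 331000 m = 4.23×10⁻³ Pa/m
Geostrophic balance (pressure-gradient force = Coriolis force):
V_g = (1/(fρ)) |∂P/∂n| = 4.23×10⁻³ / (1.42×10⁻⁴ × 0.884) = 33.7 m/s

34 m s⁻¹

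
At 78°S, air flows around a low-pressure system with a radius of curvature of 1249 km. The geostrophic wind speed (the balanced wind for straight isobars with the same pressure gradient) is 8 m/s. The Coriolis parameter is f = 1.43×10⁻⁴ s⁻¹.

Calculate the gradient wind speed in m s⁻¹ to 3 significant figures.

7.67 m s⁻¹

Around a low, centrifugal force acts outward with Coriolis, so pressure-gradient force balances both:
(1/ρ)|∂P/∂n| = fV + V²/R  →  V² + fR·V − fR·V_g = 0
With fR = 1.43×10⁻⁴ × 1249×10³ m = 179 m/s:
V = [−fR + √((fR)² + 4 fR V_g)]/2 = [−179 + √(179² + 4×179×8)]/2 = 7.67 m/s
Subgeostrophic (V < V_g = 8 m/s), as expected around a low.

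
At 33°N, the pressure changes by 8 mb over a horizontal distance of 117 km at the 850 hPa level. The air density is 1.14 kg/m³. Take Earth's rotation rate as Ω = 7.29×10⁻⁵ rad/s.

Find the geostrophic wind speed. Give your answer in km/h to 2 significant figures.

Coriolis parameter at 33°N:
f = 2Ω sin φ = 2 × 7.29×10⁻⁵ × sin 33° = 7.94×10⁻⁵ s⁻¹
Pressure gradient: |∂P/∂n| = 800 Pa / 117000 m = 6.84×10⁻³ Pa/m
Geostrophic balance (pressure-gradient force = Coriolis force):
V_g = (1/(fρ)) |∂P/∂n| = 6.84×10⁻³ / (7.94×10⁻⁵ × 1.14) = 75.5 m/s
Converting: 75.5 m/s × 3.6 = 270 km/h

270 km/h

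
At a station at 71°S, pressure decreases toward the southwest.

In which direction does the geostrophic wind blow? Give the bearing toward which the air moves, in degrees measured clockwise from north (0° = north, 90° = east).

The pressure-gradient force points toward the southwest (bearing 225°).
Geostrophic balance: in the Southern Hemisphere the Coriolis force deflects motion to the left, so the geostrophic wind blows 90° to the left of the pressure-gradient force (low pressure on the right).
Rotating 225° by 90° counterclockwise gives 135° — the wind blows toward the southeast.

135°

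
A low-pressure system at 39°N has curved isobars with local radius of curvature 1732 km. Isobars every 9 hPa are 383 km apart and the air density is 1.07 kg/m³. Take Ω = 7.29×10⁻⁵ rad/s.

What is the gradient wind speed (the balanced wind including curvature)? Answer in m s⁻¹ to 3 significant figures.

21.1 m s⁻¹

Coriolis parameter at 39°N:
f = 2Ω sin φ = 2 × 7.29×10⁻⁵ × sin 39° = 9.18×10⁻⁵ s⁻¹
Pressure gradient: |∂P/∂n| = 900 Pa / 383000 m = 2.35×10⁻³ Pa/m
Geostrophic speed: V_g = |∂P/∂n|/(fρ) = 2.35×10⁻³/(9.18×10⁻⁵ × 1.07) = 23.9 m/s
Around a low, centrifugal force acts outward with Coriolis, so pressure-gradient force balances both:
(1/ρ)|∂P/∂n| = fV + V²/R  →  V² + fR·V − fR·V_g = 0
With fR = 9.18×10⁻⁵ × 1732×10³ m = 159 m/s:
V = [−fR + √((fR)² + 4 fR V_g)]/2 = [−159 + √(159² + 4×159×23.9)]/2 = 21.1 m/s
Subgeostrophic (V < V_g = 23.9 m/s), as expected around a low.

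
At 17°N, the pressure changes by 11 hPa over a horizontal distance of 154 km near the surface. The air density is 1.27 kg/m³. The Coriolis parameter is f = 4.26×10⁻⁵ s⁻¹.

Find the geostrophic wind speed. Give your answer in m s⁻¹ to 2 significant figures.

Pressure gradient: |∂P/∂n| = 1100 Pa / 154000 m = 7.14×10⁻³ Pa/m
Geostrophic balance (pressure-gradient force = Coriolis force):
V_g = (1/(fρ)) |∂P/∂n| = 7.14×10⁻³ / (4.26×10⁻⁵ × 1.27) = 132 m/s

130 m s⁻¹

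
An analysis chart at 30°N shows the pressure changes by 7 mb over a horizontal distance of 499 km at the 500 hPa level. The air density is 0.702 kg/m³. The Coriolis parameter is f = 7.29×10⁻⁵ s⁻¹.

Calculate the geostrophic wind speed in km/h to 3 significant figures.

98.7 km/h

Pressure gradient: |∂P/∂n| = 700 Pa / 499000 m = 1.40×10⁻³ Pa/m
Geostrophic balance (pressure-gradient force = Coriolis force):
V_g = (1/(fρ)) |∂P/∂n| = 1.40×10⁻³ / (7.29×10⁻⁵ × 0.702) = 27.4 m/s
Converting: 27.4 m/s × 3.6 = 98.7 km/h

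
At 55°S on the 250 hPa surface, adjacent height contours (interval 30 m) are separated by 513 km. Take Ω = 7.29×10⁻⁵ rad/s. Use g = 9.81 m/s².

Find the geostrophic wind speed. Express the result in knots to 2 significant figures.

Coriolis parameter at 55°S:
f = 2Ω sin φ = 2 × 7.29×10⁻⁵ × sin 55° = 1.19×10⁻⁴ s⁻¹
Height gradient: |∂Z/∂n| = 30 m / 513000 m = 5.85×10⁻⁵
On a pressure surface, geostrophic balance gives V_g = (g/f)|∂Z/∂n|:
V_g = 9.81 × 5.85×10⁻⁵ / 1.19×10⁻⁴ = 4.80 m/s
Converting: 4.80 m/s × 1.944 = 9.3 knots

9.3 knots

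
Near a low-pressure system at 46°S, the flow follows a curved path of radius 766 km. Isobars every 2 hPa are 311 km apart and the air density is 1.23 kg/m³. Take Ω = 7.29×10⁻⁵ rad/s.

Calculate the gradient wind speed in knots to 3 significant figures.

9.15 knots

Coriolis parameter at 46°S:
f = 2Ω sin φ = 2 × 7.29×10⁻⁵ × sin 46° = 1.05×10⁻⁴ s⁻¹
Pressure gradient: |∂P/∂n| = 200 Pa / 311000 m = 6.43×10⁻⁴ Pa/m
Geostrophic speed: V_g = |∂P/∂n|/(fρ) = 6.43×10⁻⁴/(1.05×10⁻⁴ × 1.23) = 4.99 m/s
Around a low, centrifugal force acts outward with Coriolis, so pressure-gradient force balances both:
(1/ρ)|∂P/∂n| = fV + V²/R  →  V² + fR·V − fR·V_g = 0
With fR = 1.05×10⁻⁴ × 766×10³ m = 80.3 m/s:
V = [−fR + √((fR)² + 4 fR V_g)]/2 = [−80.3 + √(80.3² + 4×80.3×4.99)]/2 = 4.71 m/s
Subgeostrophic (V < V_g = 4.99 m/s), as expected around a low.
Converting: 4.71 m/s × 1.944 = 9.15 knots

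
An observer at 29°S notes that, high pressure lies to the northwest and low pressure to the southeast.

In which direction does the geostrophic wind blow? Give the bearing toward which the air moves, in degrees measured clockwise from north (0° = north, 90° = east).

The pressure-gradient force points toward the southeast (bearing 135°).
Geostrophic balance: in the Southern Hemisphere the Coriolis force deflects motion to the left, so the geostrophic wind blows 90° to the left of the pressure-gradient force (low pressure on the right).
Rotating 135° by 90° counterclockwise gives 045° — the wind blows toward the northeast.

045°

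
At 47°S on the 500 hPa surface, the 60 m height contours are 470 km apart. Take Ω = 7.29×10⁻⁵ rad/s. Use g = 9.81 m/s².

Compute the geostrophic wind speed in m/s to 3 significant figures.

11.7 m/s

Coriolis parameter at 47°S:
f = 2Ω sin φ = 2 × 7.29×10⁻⁵ × sin 47° = 1.07×10⁻⁴ s⁻¹
Height gradient: |∂Z/∂n| = 60 m / 470000 m = 1.28×10⁻⁴
On a pressure surface, geostrophic balance gives V_g = (g/f)|∂Z/∂n|:
V_g = 9.81 × 1.28×10⁻⁴ / 1.07×10⁻⁴ = 11.7 m/s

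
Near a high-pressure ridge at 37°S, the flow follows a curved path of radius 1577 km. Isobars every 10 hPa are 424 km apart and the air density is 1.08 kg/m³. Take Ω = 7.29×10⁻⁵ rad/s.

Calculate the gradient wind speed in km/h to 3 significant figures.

117 km/h

Coriolis parameter at 37°S:
f = 2Ω sin φ = 2 × 7.29×10⁻⁵ × sin 37° = 8.77×10⁻⁵ s⁻¹
Pressure gradient: |∂P/∂n| = 1000 Pa / 424000 m = 2.36×10⁻³ Pa/m
Geostrophic speed: V_g = |∂P/∂n|/(fρ) = 2.36×10⁻³/(8.77×10⁻⁵ × 1.08) = 24.9 m/s
Around a high, pressure-gradient force acts outward with centrifugal, so Coriolis balances both:
fV = (1/ρ)|∂P/∂n| + V²/R  →  V² − fR·V + fR·V_g = 0
With fR = 8.77×10⁻⁵ × 1577×10³ m = 138 m/s:
V = [fR − √((fR)² − 4 fR V_g)]/2 = [138 − √(138² − 4×138×24.9)]/2 = 32.5 m/s
Supergeostrophic (V > V_g = 24.9 m/s), as expected around a high.
Converting: 32.5 m/s × 3.6 = 117 km/h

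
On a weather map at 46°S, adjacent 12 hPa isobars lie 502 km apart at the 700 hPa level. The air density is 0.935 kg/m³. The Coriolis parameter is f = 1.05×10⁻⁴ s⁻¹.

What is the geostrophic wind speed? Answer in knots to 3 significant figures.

Pressure gradient: |∂P/∂n| = 1200 Pa / 502000 m = 2.39×10⁻³ Pa/m
Geostrophic balance (pressure-gradient force = Coriolis force):
V_g = (1/(fρ)) |∂P/∂n| = 2.39×10⁻³ / (1.05×10⁻⁴ × 0.935) = 24.3 m/s
Converting: 24.3 m/s × 1.944 = 47.3 knots

47.3 knots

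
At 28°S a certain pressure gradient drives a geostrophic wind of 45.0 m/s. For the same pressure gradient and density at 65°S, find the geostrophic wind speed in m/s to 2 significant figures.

With the same pressure gradient and density, V_g ∝ 1/f ∝ 1/sin φ.
V₂ = V₁ · sin φ₁ / sin φ₂ = 45.0 × sin 28° / sin 65°
V₂ = 45.0 × 0.4695/0.9063 = 23 m/s

23 m/s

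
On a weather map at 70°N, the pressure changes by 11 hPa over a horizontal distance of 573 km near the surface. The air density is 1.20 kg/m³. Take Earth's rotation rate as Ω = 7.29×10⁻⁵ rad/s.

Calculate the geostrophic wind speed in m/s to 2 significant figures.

12 m/s

Coriolis parameter at 70°N:
f = 2Ω sin φ = 2 × 7.29×10⁻⁵ × sin 70° = 1.37×10⁻⁴ s⁻¹
Pressure gradient: |∂P/∂n| = 1100 Pa / 573000 m = 1.92×10⁻³ Pa/m
Geostrophic balance (pressure-gradient force = Coriolis force):
V_g = (1/(fρ)) |∂P/∂n| = 1.92×10⁻³ / (1.37×10⁻⁴ × 1.20) = 11.7 m/s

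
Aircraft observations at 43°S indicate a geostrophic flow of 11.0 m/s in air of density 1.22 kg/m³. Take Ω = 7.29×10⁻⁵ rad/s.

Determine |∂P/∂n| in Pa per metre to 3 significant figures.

1.33×10⁻³ Pa/m

Coriolis parameter at 43°S:
f = 2Ω sin φ = 2 × 7.29×10⁻⁵ × sin 43° = 9.94×10⁻⁵ s⁻¹
Geostrophic balance rearranged: |∂P/∂n| = f ρ V_g
|∂P/∂n| = 9.94×10⁻⁵ × 1.22 × 11.0 = 1.33×10⁻³ Pa/m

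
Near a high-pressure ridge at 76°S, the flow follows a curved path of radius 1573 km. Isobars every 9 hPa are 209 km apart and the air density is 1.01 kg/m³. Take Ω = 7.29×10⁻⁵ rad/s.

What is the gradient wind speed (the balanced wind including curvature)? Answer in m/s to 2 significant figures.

36 m/s

Coriolis parameter at 76°S:
f = 2Ω sin φ = 2 × 7.29×10⁻⁵ × sin 76° = 1.41×10⁻⁴ s⁻¹
Pressure gradient: |∂P/∂n| = 900 Pa / 209000 m = 4.31×10⁻³ Pa/m
Geostrophic speed: V_g = |∂P/∂n|/(fρ) = 4.31×10⁻³/(1.41×10⁻⁴ × 1.01) = 30.1 m/s
Around a high, pressure-gradient force acts outward with centrifugal, so Coriolis balances both:
fV = (1/ρ)|∂P/∂n| + V²/R  →  V² − fR·V + fR·V_g = 0
With fR = 1.41×10⁻⁴ × 1573×10³ m = 223 m/s:
V = [fR − √((fR)² − 4 fR V_g)]/2 = [223 − √(223² − 4×223×30.1)]/2 = 35.9 m/s
Supergeostrophic (V > V_g = 30.1 m/s), as expected around a high.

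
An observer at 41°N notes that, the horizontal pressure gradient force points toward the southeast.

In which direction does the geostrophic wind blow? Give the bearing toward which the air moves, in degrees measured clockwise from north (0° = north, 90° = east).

The pressure-gradient force points toward the southeast (bearing 135°).
Geostrophic balance: in the Northern Hemisphere the Coriolis force deflects motion to the right, so the geostrophic wind blows 90° to the right of the pressure-gradient force (low pressure on the left).
Rotating 135° by 90° clockwise gives 225° — the wind blows toward the southwest.

225°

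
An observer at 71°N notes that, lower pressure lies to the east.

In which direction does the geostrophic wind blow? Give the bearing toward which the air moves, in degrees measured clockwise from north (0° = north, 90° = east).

The pressure-gradient force points toward the east (bearing 090°).
Geostrophic balance: in the Northern Hemisphere the Coriolis force deflects motion to the right, so the geostrophic wind blows 90° to the right of the pressure-gradient force (low pressure on the left).
Rotating 090° by 90° clockwise gives 180° — the wind blows toward the south.

180°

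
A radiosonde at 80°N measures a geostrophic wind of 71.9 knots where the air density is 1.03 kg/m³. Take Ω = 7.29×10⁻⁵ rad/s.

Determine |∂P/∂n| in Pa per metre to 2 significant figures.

Coriolis parameter at 80°N:
f = 2Ω sin φ = 2 × 7.29×10⁻⁵ × sin 80° = 1.44×10⁻⁴ s⁻¹
Wind speed in SI: 71.9 knots = 37.0 m/s
Geostrophic balance rearranged: |∂P/∂n| = f ρ V_g
|∂P/∂n| = 1.44×10⁻⁴ × 1.03 × 37.0 = 5.47×10⁻³ Pa/m

5.5×10⁻³ Pa/m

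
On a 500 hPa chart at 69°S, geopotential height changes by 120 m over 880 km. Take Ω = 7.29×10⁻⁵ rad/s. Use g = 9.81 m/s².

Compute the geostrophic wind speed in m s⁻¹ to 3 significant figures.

9.83 m s⁻¹

Coriolis parameter at 69°S:
f = 2Ω sin φ = 2 × 7.29×10⁻⁵ × sin 69° = 1.36×10⁻⁴ s⁻¹
Height gradient: |∂Z/∂n| = 120 m / 880000 m = 1.36×10⁻⁴
On a pressure surface, geostrophic balance gives V_g = (g/f)|∂Z/∂n|:
V_g = 9.81 × 1.36×10⁻⁴ / 1.36×10⁻⁴ = 9.83 m/s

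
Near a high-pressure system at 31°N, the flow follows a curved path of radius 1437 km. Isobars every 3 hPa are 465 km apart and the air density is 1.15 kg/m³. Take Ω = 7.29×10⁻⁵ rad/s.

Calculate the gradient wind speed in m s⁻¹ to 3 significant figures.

8.08 m s⁻¹

Coriolis parameter at 31°N:
f = 2Ω sin φ = 2 × 7.29×10⁻⁵ × sin 31° = 7.51×10⁻⁵ s⁻¹
Pressure gradient: |∂P/∂n| = 300 Pa / 465000 m = 6.45×10⁻⁴ Pa/m
Geostrophic speed: V_g = |∂P/∂n|/(fρ) = 6.45×10⁻⁴/(7.51×10⁻⁵ × 1.15) = 7.47 m/s
Around a high, pressure-gradient force acts outward with centrifugal, so Coriolis balances both:
fV = (1/ρ)|∂P/∂n| + V²/R  →  V² − fR·V + fR·V_g = 0
With fR = 7.51×10⁻⁵ × 1437×10³ m = 108 m/s:
V = [fR − √((fR)² − 4 fR V_g)]/2 = [108 − √(108² − 4×108×7.47)]/2 = 8.08 m/s
Supergeostrophic (V > V_g = 7.47 m/s), as expected around a high.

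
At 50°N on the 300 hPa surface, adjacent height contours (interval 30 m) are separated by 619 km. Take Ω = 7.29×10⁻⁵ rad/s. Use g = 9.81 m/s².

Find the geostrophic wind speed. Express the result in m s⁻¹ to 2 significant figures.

Coriolis parameter at 50°N:
f = 2Ω sin φ = 2 × 7.29×10⁻⁵ × sin 50° = 1.12×10⁻⁴ s⁻¹
Height gradient: |∂Z/∂n| = 30 m / 619000 m = 4.85×10⁻⁵
On a pressure surface, geostrophic balance gives V_g = (g/f)|∂Z/∂n|:
V_g = 9.81 × 4.85×10⁻⁵ / 1.12×10⁻⁴ = 4.26 m/s

4.3 m s⁻¹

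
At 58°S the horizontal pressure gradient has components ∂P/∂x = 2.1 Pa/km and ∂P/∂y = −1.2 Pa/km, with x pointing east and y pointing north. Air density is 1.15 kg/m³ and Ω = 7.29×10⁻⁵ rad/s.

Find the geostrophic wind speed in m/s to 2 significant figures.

Coriolis parameter at 58°S:
f = 2Ω sin φ = 2 × 7.29×10⁻⁵ × sin 58° = 1.24×10⁻⁴ s⁻¹
In the Southern Hemisphere f is negative: f = −1.24×10⁻⁴ s⁻¹.
Component geostrophic relations (x east, y north):
u_g = −(1/(fρ)) ∂P/∂y,  v_g = (1/(fρ)) ∂P/∂x
u_g = −(−1.2×10⁻³)/(−1.24×10⁻⁴ × 1.15) = −8.44 m/s;  v_g = (2.1×10⁻³)/(−1.24×10⁻⁴ × 1.15) = −14.8 m/s
|V_g| = √(u_g² + v_g²) = 17.0 m/s

17 m/s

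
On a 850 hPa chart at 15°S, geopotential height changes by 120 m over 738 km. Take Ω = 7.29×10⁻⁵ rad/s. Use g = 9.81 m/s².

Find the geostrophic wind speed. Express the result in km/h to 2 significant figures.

150 km/h

Coriolis parameter at 15°S:
f = 2Ω sin φ = 2 × 7.29×10⁻⁵ × sin 15° = 3.77×10⁻⁵ s⁻¹
Height gradient: |∂Z/∂n| = 120 m / 738000 m = 1.63×10⁻⁴
On a pressure surface, geostrophic balance gives V_g = (g/f)|∂Z/∂n|:
V_g = 9.81 × 1.63×10⁻⁴ / 3.77×10⁻⁵ = 42.3 m/s
Converting: 42.3 m/s × 3.6 = 150 km/h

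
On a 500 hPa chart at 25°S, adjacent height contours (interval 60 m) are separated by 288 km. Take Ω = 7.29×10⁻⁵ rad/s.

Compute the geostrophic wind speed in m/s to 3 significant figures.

33.2 m/s

Coriolis parameter at 25°S:
f = 2Ω sin φ = 2 × 7.29×10⁻⁵ × sin 25° = 6.16×10⁻⁵ s⁻¹
Height gradient: |∂Z/∂n| = 60 m / 288000 m = 2.08×10⁻⁴
On a pressure surface, geostrophic balance gives V_g = (g/f)|∂Z/∂n|:
V_g = 9.81 × 2.08×10⁻⁴ / 6.16×10⁻⁵ = 33.2 m/s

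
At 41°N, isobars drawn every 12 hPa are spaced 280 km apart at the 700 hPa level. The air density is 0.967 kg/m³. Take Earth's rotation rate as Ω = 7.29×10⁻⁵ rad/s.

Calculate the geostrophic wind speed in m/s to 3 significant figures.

46.3 m/s

Coriolis parameter at 41°N:
f = 2Ω sin φ = 2 × 7.29×10⁻⁵ × sin 41° = 9.57×10⁻⁵ s⁻¹
Pressure gradient: |∂P/∂n| = 1200 Pa / 280000 m = 4.29×10⁻³ Pa/m
Geostrophic balance (pressure-gradient force = Coriolis force):
V_g = (1/(fρ)) |∂P/∂n| = 4.29×10⁻³ / (9.57×10⁻⁵ × 0.967) = 46.3 m/s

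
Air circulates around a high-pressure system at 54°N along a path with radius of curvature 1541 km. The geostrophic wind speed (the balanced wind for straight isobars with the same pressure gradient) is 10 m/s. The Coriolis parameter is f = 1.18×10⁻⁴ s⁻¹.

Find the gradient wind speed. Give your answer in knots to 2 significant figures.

21 knots

Around a high, pressure-gradient force acts outward with centrifugal, so Coriolis balances both:
fV = (1/ρ)|∂P/∂n| + V²/R  →  V² − fR·V + fR·V_g = 0
With fR = 1.18×10⁻⁴ × 1541×10³ m = 182 m/s:
V = [fR − √((fR)² − 4 fR V_g)]/2 = [182 − √(182² − 4×182×10)]/2 = 10.6 m/s
Supergeostrophic (V > V_g = 10 m/s), as expected around a high.
Converting: 10.6 m/s × 1.944 = 21 knots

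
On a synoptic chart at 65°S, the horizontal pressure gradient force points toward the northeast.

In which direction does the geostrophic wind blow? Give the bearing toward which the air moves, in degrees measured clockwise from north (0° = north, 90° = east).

315°

The pressure-gradient force points toward the northeast (bearing 045°).
Geostrophic balance: in the Southern Hemisphere the Coriolis force deflects motion to the left, so the geostrophic wind blows 90° to the left of the pressure-gradient force (low pressure on the right).
Rotating 045° by 90° counterclockwise gives 315° — the wind blows toward the northwest.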